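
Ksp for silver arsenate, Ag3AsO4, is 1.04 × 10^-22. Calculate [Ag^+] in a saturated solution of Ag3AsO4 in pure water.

Ag3AsO4(s) ⇌ 3 Ag^+ + AsO4^3-
Ksp = [Ag^+]^3[AsO4^3-]
If s mol/L of Ag3AsO4 dissolves, [Ag^+] = 3s and [AsO4^3-] = s.
So Ksp = (3s)^3 × s = 27s^4
s^4 = 1.04 × 10^-22 / 27, so s = 1.401 x 10^-6 M
[Ag^+] = 3s = 4.20 × 10^-6 M

4.20e-6 M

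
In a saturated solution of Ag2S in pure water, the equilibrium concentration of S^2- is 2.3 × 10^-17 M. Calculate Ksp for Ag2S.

Ksp ≈ 4.9e-50

Ag2S(s) <=> 2 Ag^+ + S^2-
Stoichiometry gives [Ag^+] = (2/1)[S^2-] = 4.60 × 10^-17 M.
Ksp = [Ag^+]^2[S^2-]
Ksp = (4.60 x 10^-17)^2 × 2.3 × 10^-17 = 4.9 × 10^-50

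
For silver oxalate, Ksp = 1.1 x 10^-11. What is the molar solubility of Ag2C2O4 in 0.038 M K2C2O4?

s = 8.5 × 10^-6 M

Ag2C2O4(s) ⇌ 2 Ag^+ + C2O4^2-
Ksp = [Ag^+]^2[C2O4^2-]
If s mol/L dissolves here, [Ag^+] = 2s, [C2O4^2-] = 0.038 + s ≈ 0.038 (Ksp is small, so little additional dissolves).
Ksp ≈ (2s)^2 × 0.038
s = 8.5 × 10^-6 M
Check: s = 8.5 × 10^-6 ≪ 0.038, so the approximation is valid.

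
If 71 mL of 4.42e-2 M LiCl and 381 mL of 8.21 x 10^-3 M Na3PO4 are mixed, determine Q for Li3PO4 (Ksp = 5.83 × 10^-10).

Total volume = 71 + 381 = 452 mL.
[Li^+] = 4.42 × 10^-2 × (71/452) = 6.943 × 10^-3 M
[PO4^3-] = 8.21 x 10^-3 × (381/452) = 6.920 × 10^-3 M
Li3PO4(s) <=> 3 Li^+(aq) + PO4^3-(aq), so Q = [Li^+]^3[PO4^3-]
Q = (6.943 × 10^-3)^3(6.920 × 10^-3) = 2.32 x 10^-9
Q > Ksp, so Li3PO4 will precipitate.

Q ≈ 2.32 × 10^-9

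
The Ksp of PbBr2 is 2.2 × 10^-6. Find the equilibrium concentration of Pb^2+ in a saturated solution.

PbBr2(s) ⇌ Pb^2+ + 2 Br^-
Ksp = [Pb^2+][Br^-]^2
If s mol/L of PbBr2 dissolves, [Pb^2+] = s and [Br^-] = 2s.
Substituting: Ksp = s(2s)^2 = 4s^3
s^3 = 2.2 × 10^-6 / 4, so s = 8.19 x 10^-3 M
[Pb^2+] = s = 8.2 × 10^-3 M

[Pb^2+] ≈ 8.2 x 10^-3 M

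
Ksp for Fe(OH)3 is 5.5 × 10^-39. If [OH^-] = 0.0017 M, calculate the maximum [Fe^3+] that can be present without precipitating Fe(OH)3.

Fe(OH)3(s) ⇌ Fe^3+ + 3 OH^-
Ksp = [Fe^3+][OH^-]^3
Precipitation begins when Q = Ksp. With [OH^-] = 0.0017 M:
5.5 × 10^-39 = (0.0017)^3 × [Fe^3+]
[Fe^3+] = (5.5 × 10^-39 / 4.91 × 10^-9) = 1.1 × 10^-30 M

[Fe^3+] = 1.1e-30 M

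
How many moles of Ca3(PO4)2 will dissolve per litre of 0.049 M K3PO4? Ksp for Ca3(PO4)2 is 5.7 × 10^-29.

Ca3(PO4)2(s) <=> 3 Ca^2+ + 2 PO4^3-
Ksp = [Ca^2+]^3[PO4^3-]^2
Let s = moles of Ca3(PO4)2 that dissolve per litre. [Ca^2+] = 3s, [PO4^3-] = 0.049 + 2s ≈ 0.049 (common-ion effect: PO4^3- is already 0.049 M).
Ksp ≈ (3s)^3 × (0.049)^2
s = 9.6 × 10^-10 M
Check: 2s = 1.9 × 10^-9 ≪ 0.049, so the approximation is valid.

s ≈ 9.6 x 10^-10 M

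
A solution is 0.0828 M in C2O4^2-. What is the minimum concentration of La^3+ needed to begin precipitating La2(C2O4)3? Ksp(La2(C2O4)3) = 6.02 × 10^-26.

La2(C2O4)3(s) ⇌ 2 La^3+ + 3 C2O4^2-
Ksp = [La^3+]^2[C2O4^2-]^3
Precipitation begins when Q = Ksp. With [C2O4^2-] = 0.0828 M:
6.02 × 10^-26 = (0.0828)^3 × [La^3+]^2
[La^3+] = (6.02 × 10^-26 / 5.677 × 10^-4)^(1/2) = 1.03 × 10^-11 M

[La^3+] = 1.03e-11 M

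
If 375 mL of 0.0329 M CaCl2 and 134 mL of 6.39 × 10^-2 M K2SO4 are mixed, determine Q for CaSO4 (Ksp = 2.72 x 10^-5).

4.08e-4

Total volume = 375 + 134 = 509 mL.
[Ca^2+] = 3.29 × 10^-2 × (375/509) = 2.424 × 10^-2 M
[SO4^2-] = 6.39 × 10^-2 × (134/509) = 1.682 × 10^-2 M
CaSO4(s) <=> Ca^2+ + SO4^2-, so Q = [Ca^2+][SO4^2-]
Q = (2.424 × 10^-2)(1.682 × 10^-2) = 4.08 x 10^-4
Q > Ksp, so CaSO4 will precipitate.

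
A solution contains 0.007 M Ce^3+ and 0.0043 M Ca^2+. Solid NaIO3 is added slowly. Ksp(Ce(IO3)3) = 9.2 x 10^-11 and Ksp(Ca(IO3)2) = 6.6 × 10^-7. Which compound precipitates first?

Precipitation of each salt starts when its ion product equals its Ksp.
For Ce(IO3)3: 9.2 x 10^-11 = 0.007 × [IO3^-]^3  ⇒  [IO3^-] = 2.4 x 10^-3 M.
For Ca(IO3)2: 6.6 × 10^-7 = 0.0043 × [IO3^-]^2  ⇒  [IO3^-] = 1.2 × 10^-2 M.
The salt with the lower threshold [IO3^-] precipitates first: Ce(IO3)3.

Ce(IO3)3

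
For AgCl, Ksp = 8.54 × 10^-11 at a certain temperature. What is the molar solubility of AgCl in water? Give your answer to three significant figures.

AgCl(s) <=> Ag^+ + Cl^-
Ksp = [Ag^+][Cl^-]
For each mole of AgCl that dissolves: [Ag^+] = s, [Cl^-] = s.
Ksp = (s)(s) = s^2
s = √(8.54 × 10^-11) = 9.24 × 10^-6 M

s = 9.24e-6 M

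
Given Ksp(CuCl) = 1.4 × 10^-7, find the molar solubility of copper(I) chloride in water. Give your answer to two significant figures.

3.7 × 10^-4 M

CuCl(s) ⇌ Cu^+ + Cl^-
Ksp = [Cu^+][Cl^-]
For each mole of CuCl that dissolves: [Cu^+] = s, [Cl^-] = s.
Ksp = (s)(s) = s^2
s = √(1.4 × 10^-7) = 3.7 × 10^-4 M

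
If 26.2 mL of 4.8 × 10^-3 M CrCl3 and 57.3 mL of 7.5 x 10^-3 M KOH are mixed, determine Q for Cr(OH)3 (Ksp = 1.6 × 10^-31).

Total volume = 26.2 + 57.3 = 83.5 mL.
[Cr^3+] = 4.8 x 10^-3 × (26.2/83.5) = 1.51 × 10^-3 M
[OH^-] = 7.5 × 10^-3 × (57.3/83.5) = 5.15 x 10^-3 M
Cr(OH)3(s) <=> Cr^3+ + 3 OH^-, so Q = [Cr^3+][OH^-]^3
Q = (1.51 × 10^-3)(5.15 × 10^-3)^3 = 2.1 x 10^-10
Q > Ksp, so Cr(OH)3 will precipitate.

Q ≈ 2.1 × 10^-10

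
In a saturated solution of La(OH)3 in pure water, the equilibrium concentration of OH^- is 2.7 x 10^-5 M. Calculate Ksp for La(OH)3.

1.8 × 10^-19

La(OH)3(s) ⇌ La^3+(aq) + 3 OH^-(aq)
Stoichiometry gives [La^3+] = (1/3)[OH^-] = 9.00 × 10^-6 M.
Ksp = [La^3+][OH^-]^3
Ksp = 9.00 × 10^-6 × (2.7 x 10^-5)^3 = 1.8 × 10^-19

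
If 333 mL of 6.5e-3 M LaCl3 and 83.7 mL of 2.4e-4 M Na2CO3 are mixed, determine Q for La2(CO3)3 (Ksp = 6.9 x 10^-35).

Total volume = 333 + 83.7 = 416.7 mL.
[La^3+] = 6.5 × 10^-3 × (333/416.7) = 5.19 × 10^-3 M
[CO3^2-] = 2.4 × 10^-4 × (83.7/416.7) = 4.82 x 10^-5 M
La2(CO3)3(s) ⇌ 2 La^3+(aq) + 3 CO3^2-(aq), so Q = [La^3+]^2[CO3^2-]^3
Q = (5.19 × 10^-3)^2(4.82 x 10^-5)^3 = 3.0 × 10^-18
Q > Ksp, so La2(CO3)3 will precipitate.

Q = 3.0 × 10^-18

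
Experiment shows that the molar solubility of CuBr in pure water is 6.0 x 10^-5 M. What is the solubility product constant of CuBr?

Ksp ≈ 3.6 x 10^-9

CuBr(s) ⇌ Cu^+ + Br^-
Let s = molar solubility. Then [Cu^+] = s and [Br^-] = s.
Ksp = [Cu^+][Br^-]
Ksp = s × s = s^2
With s = 6.0 × 10^-5: Ksp = 3.6 × 10^-9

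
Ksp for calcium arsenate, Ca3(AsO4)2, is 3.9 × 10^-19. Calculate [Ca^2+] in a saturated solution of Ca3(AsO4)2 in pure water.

Ca3(AsO4)2(s) ⇌ 3 Ca^2+(aq) + 2 AsO4^3-(aq)
Ksp = [Ca^2+]^3[AsO4^3-]^2
With molar solubility s: [Ca^2+] = 3s, [AsO4^3-] = 2s.
Substituting: Ksp = (3s)^3(2s)^2 = 108s^5
Solving, s = (3.9 × 10^-19/108)^(1/5) = 8.16 × 10^-5 M
[Ca^2+] = 3s = 2.4 × 10^-4 M

[Ca^2+] ≈ 2.4 x 10^-4 M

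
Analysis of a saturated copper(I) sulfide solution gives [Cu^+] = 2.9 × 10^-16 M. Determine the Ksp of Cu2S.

1.2e-47

Cu2S(s) <=> 2 Cu^+(aq) + S^2-(aq)
Stoichiometry gives [S^2-] = (1/2)[Cu^+] = 1.45 × 10^-16 M.
Ksp = [Cu^+]^2[S^2-]
Ksp = (2.9 × 10^-16)^2 × 1.45 × 10^-16 = 1.2 x 10^-47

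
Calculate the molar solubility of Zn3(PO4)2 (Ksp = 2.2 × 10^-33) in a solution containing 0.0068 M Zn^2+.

Zn3(PO4)2(s) ⇌ 3 Zn^2+ + 2 PO4^3-
Ksp = [Zn^2+]^3[PO4^3-]^2
Let s be the molar solubility in this solution. [Zn^2+] = 0.0068 + 3s ≈ 0.0068, [PO4^3-] = 2s (common-ion effect: Zn^2+ is already 0.0068 M).
Ksp ≈ (0.0068)^3 × (2s)^2
s = 4.2 × 10^-14 M
Check: 3s = 1.3 × 10^-13 ≪ 0.0068, so the approximation is valid.

4.2 × 10^-14 M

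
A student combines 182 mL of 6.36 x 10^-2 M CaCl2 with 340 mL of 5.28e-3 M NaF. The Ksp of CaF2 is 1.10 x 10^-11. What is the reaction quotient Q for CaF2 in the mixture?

Total volume = 182 + 340 = 522 mL.
[Ca^2+] = 6.36 x 10^-2 × (182/522) = 2.217 × 10^-2 M
[F^-] = 5.28 x 10^-3 × (340/522) = 3.439 x 10^-3 M
CaF2(s) ⇌ Ca^2+ + 2 F^-, so Q = [Ca^2+][F^-]^2
Q = (2.217 × 10^-2)(3.439 × 10^-3)^2 = 2.62 x 10^-7
Q > Ksp, so CaF2 will precipitate.

Q ≈ 2.62e-7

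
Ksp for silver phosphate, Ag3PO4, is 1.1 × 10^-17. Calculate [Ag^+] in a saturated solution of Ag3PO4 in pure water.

[Ag^+] ≈ 7.6 x 10^-5 M

Ag3PO4(s) ⇌ 3 Ag^+ + PO4^3-
Ksp = [Ag^+]^3[PO4^3-]
Let s = molar solubility. Then [Ag^+] = 3s and [PO4^3-] = s.
Substituting: Ksp = (3s)^3s = 27s^4
s = (1.1 × 10^-17 / 27)^(1/4) = 2.53 × 10^-5 M
[Ag^+] = 3s = 7.6 x 10^-5 M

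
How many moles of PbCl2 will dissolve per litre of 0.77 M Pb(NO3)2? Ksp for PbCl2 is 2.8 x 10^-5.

PbCl2(s) ⇌ Pb^2+ + 2 Cl^-
Ksp = [Pb^2+][Cl^-]^2
Let s = moles of PbCl2 that dissolve per litre. [Pb^2+] = 0.77 + s ≈ 0.77, [Cl^-] = 2s (since Pb^2+ from Pb(NO3)2 dominates).
Ksp ≈ 0.77 × (2s)^2
s = 3.0 x 10^-3 M
Check: s = 3.0 × 10^-3 ≪ 0.77, so the approximation is valid.

s = 3.0 × 10^-3 M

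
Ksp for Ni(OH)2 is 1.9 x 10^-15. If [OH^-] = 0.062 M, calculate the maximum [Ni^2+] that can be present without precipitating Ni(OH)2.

Ni(OH)2(s) ⇌ Ni^2+ + 2 OH^-
Ksp = [Ni^2+][OH^-]^2
Precipitation begins when Q = Ksp. With [OH^-] = 0.062 M:
1.9 x 10^-15 = (0.062)^2 × [Ni^2+]
[Ni^2+] = (1.9 x 10^-15 / 3.84 × 10^-3) = 4.9 × 10^-13 M

4.9 × 10^-13 M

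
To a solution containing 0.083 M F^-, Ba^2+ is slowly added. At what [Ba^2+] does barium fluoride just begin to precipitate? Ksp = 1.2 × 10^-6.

1.7 × 10^-4 M

BaF2(s) <=> Ba^2+(aq) + 2 F^-(aq)
Ksp = [Ba^2+][F^-]^2
Precipitation begins when Q = Ksp. With [F^-] = 0.083 M:
1.2 × 10^-6 = (0.083)^2 × [Ba^2+]
[Ba^2+] = (1.2 × 10^-6 / 6.89 × 10^-3) = 1.7 × 10^-4 M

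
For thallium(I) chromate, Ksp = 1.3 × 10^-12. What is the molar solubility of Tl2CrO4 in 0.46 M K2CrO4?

Tl2CrO4(s) ⇌ 2 Tl^+ + CrO4^2-
Ksp = [Tl^+]^2[CrO4^2-]
Let s be the molar solubility in this solution. [Tl^+] = 2s, [CrO4^2-] = 0.46 + s ≈ 0.46 (common-ion effect: CrO4^2- is already 0.46 M).
Ksp ≈ (2s)^2 × 0.46
s = 8.4 × 10^-7 M
Check: s = 8.4 × 10^-7 ≪ 0.46, so the approximation is valid.

8.4 x 10^-7 M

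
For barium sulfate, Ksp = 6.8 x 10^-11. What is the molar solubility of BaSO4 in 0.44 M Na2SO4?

BaSO4(s) <=> Ba^2+ + SO4^2-
Ksp = [Ba^2+][SO4^2-]
If s mol/L dissolves here, [Ba^2+] = s, [SO4^2-] = 0.44 + s ≈ 0.44 (common-ion effect: SO4^2- is already 0.44 M).
Ksp ≈ s × 0.44
s = 1.5 × 10^-10 M
Check: s = 1.5 × 10^-10 ≪ 0.44, so the approximation is valid.

1.5 × 10^-10 M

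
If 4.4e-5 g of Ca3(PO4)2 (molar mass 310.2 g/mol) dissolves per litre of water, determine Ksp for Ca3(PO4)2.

Ksp = 6.2 × 10^-33

Molar solubility s = (4.4 × 10^-5 g/L) / (310.2 g/mol) = 1.42 x 10^-7 M.
Ca3(PO4)2(s) <=> 3 Ca^2+ + 2 PO4^3-
For each mole of Ca3(PO4)2 that dissolves: [Ca^2+] = 3s, [PO4^3-] = 2s.
Ksp = [Ca^2+]^3[PO4^3-]^2
So Ksp = (3s)^3 × (2s)^2 = 108s^5
Ksp = 108 × (1.42 × 10^-7)^5 = 6.2 x 10^-33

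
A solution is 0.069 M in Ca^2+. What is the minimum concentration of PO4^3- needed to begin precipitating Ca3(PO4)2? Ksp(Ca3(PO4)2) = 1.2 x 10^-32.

[PO4^3-] ≈ 6.0e-15 M

Ca3(PO4)2(s) <=> 3 Ca^2+ + 2 PO4^3-
Ksp = [Ca^2+]^3[PO4^3-]^2
Precipitation begins when Q = Ksp. With [Ca^2+] = 0.069 M:
1.2 x 10^-32 = (0.069)^3 × [PO4^3-]^2
[PO4^3-] = (1.2 x 10^-32 / 3.29 x 10^-4)^(1/2) = 6.0 x 10^-15 M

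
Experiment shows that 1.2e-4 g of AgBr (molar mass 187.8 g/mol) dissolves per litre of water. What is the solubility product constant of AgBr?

4.1e-13

Molar solubility s = (1.2 x 10^-4 g/L) / (187.8 g/mol) = 6.39 x 10^-7 M.
AgBr(s) ⇌ Ag^+ + Br^-
Let s = molar solubility. Then [Ag^+] = s and [Br^-] = s.
Ksp = [Ag^+][Br^-]
Ksp = s^2
With s = 6.39 x 10^-7: Ksp = 4.1 × 10^-13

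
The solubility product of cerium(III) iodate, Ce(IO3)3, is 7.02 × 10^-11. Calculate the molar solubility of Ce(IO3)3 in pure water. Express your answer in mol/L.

1.27 × 10^-3 M

Ce(IO3)3(s) <=> Ce^3+ + 3 IO3^-
Ksp = [Ce^3+][IO3^-]^3
Let s = molar solubility. Then [Ce^3+] = s and [IO3^-] = 3s.
Ksp = s(3s)^3 = 27s^4
Solving, s = (7.02 × 10^-11/27)^(1/4) = 1.27 x 10^-3 M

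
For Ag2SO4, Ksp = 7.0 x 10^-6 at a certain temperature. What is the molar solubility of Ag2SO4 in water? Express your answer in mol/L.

s = 1.2 × 10^-2 M

Ag2SO4(s) ⇌ 2 Ag^+ + SO4^2-
Ksp = [Ag^+]^2[SO4^2-]
If s mol/L of Ag2SO4 dissolves, [Ag^+] = 2s and [SO4^2-] = s.
So Ksp = (2s)^2 × s = 4s^3
s = (7.0 x 10^-6 / 4)^(1/3) = 1.2 x 10^-2 M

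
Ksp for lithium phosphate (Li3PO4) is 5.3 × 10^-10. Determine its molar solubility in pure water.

2.1e-3 M

Li3PO4(s) <=> 3 Li^+ + PO4^3-
Ksp = [Li^+]^3[PO4^3-]
For each mole of Li3PO4 that dissolves: [Li^+] = 3s, [PO4^3-] = s.
Ksp = (3s)^3s = 27s^4
s = (5.3 × 10^-10 / 27)^(1/4) = 2.1 × 10^-3 M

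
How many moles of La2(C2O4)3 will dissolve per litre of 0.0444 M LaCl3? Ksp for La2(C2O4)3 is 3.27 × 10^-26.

s = 8.50e-9 M

La2(C2O4)3(s) ⇌ 2 La^3+ + 3 C2O4^2-
Ksp = [La^3+]^2[C2O4^2-]^3
If s mol/L dissolves here, [La^3+] = 0.0444 + 2s ≈ 0.0444, [C2O4^2-] = 3s (common-ion effect: La^3+ is already 0.0444 M).
Ksp ≈ (0.0444)^2 × (3s)^3
s = 8.50 × 10^-9 M
Check: 2s = 1.7 × 10^-8 ≪ 0.0444, so the approximation is valid.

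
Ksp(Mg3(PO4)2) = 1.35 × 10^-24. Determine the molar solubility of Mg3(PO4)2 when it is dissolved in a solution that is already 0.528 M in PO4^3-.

s ≈ 5.64e-9 M

Mg3(PO4)2(s) ⇌ 3 Mg^2+ + 2 PO4^3-
Ksp = [Mg^2+]^3[PO4^3-]^2
If s mol/L dissolves here, [Mg^2+] = 3s, [PO4^3-] = 0.528 + 2s ≈ 0.528 (common-ion effect: PO4^3- is already 0.528 M).
Ksp ≈ (3s)^3 × (0.528)^2
s = 5.64 × 10^-9 M
Check: 2s = 1.1 x 10^-8 ≪ 0.528, so the approximation is valid.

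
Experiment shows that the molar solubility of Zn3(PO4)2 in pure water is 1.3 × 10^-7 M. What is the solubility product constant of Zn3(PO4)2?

Zn3(PO4)2(s) ⇌ 3 Zn^2+(aq) + 2 PO4^3-(aq)
Let s = molar solubility. Then [Zn^2+] = 3s and [PO4^3-] = 2s.
Ksp = [Zn^2+]^3[PO4^3-]^2
Substituting: Ksp = (3s)^3(2s)^2 = 108s^5
With s = 1.3 x 10^-7: Ksp = 4.0 × 10^-33

4.0 × 10^-33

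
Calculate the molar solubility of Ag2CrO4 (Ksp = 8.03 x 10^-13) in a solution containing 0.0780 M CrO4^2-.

Ag2CrO4(s) ⇌ 2 Ag^+(aq) + CrO4^2-(aq)
Ksp = [Ag^+]^2[CrO4^2-]
Let s be the molar solubility in this solution. [Ag^+] = 2s, [CrO4^2-] = 0.0780 + s ≈ 0.0780 (since the CrO4^2- already present dominates).
Ksp ≈ (2s)^2 × 0.0780
s = 1.60 × 10^-6 M
Check: s = 1.6 x 10^-6 ≪ 0.0780, so the approximation is valid.

s ≈ 1.60 x 10^-6 M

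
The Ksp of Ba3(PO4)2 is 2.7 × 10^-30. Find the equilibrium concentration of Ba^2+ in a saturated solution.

[Ba^2+] ≈ 1.4 x 10^-6 M

Ba3(PO4)2(s) <=> 3 Ba^2+ + 2 PO4^3-
Ksp = [Ba^2+]^3[PO4^3-]^2
For each mole of Ba3(PO4)2 that dissolves: [Ba^2+] = 3s, [PO4^3-] = 2s.
Ksp = (3s)^3(2s)^2 = 108s^5
Solving, s = (2.7 × 10^-30/108)^(1/5) = 4.78 x 10^-7 M
[Ba^2+] = 3s = 1.4 × 10^-6 M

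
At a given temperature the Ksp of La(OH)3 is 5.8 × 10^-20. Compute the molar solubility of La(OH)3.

La(OH)3(s) ⇌ La^3+ + 3 OH^-
Ksp = [La^3+][OH^-]^3
With molar solubility s: [La^3+] = s, [OH^-] = 3s.
So Ksp = s × (3s)^3 = 27s^4
s^4 = 5.8 × 10^-20 / 27, so s = 6.8 x 10^-6 M

s = 6.8 × 10^-6 M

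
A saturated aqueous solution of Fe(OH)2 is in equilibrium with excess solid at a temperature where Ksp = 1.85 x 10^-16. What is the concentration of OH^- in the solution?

Fe(OH)2(s) ⇌ Fe^2+ + 2 OH^-
Ksp = [Fe^2+][OH^-]^2
With molar solubility s: [Fe^2+] = s, [OH^-] = 2s.
Substituting: Ksp = s(2s)^2 = 4s^3
Solving, s = (1.85 x 10^-16/4)^(1/3) = 3.590 × 10^-6 M
[OH^-] = 2s = 7.18 × 10^-6 M

[OH^-] ≈ 7.18e-6 M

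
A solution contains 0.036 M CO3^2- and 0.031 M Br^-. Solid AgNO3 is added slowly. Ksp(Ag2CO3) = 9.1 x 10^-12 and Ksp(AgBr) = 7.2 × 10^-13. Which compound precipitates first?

Each salt begins to precipitate when Q = Ksp, i.e. when [Ag^+] reaches its threshold.
For Ag2CO3: 9.1 x 10^-12 = 0.036 × [Ag^+]^2  ⇒  [Ag^+] = 1.6 x 10^-5 M.
For AgBr: 7.2 × 10^-13 = 0.031 × [Ag^+]  ⇒  [Ag^+] = 2.3 x 10^-11 M.
The salt with the lower threshold [Ag^+] precipitates first: AgBr.

AgBr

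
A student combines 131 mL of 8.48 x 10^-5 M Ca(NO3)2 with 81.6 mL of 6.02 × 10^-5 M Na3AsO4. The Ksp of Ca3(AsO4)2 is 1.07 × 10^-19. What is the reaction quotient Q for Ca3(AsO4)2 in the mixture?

7.62e-23

Total volume = 131 + 81.6 = 212.6 mL.
[Ca^2+] = 8.48 × 10^-5 × (131/212.6) = 5.225 x 10^-5 M
[AsO4^3-] = 6.02 × 10^-5 × (81.6/212.6) = 2.311 × 10^-5 M
Ca3(AsO4)2(s) ⇌ 3 Ca^2+(aq) + 2 AsO4^3-(aq), so Q = [Ca^2+]^3[AsO4^3-]^2
Q = (5.225 × 10^-5)^3(2.311 × 10^-5)^2 = 7.62 × 10^-23
Q < Ksp, so no precipitate of Ca3(AsO4)2 forms.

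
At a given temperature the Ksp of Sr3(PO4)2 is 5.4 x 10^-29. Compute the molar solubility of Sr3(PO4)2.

Sr3(PO4)2(s) ⇌ 3 Sr^2+ + 2 PO4^3-
Ksp = [Sr^2+]^3[PO4^3-]^2
For each mole of Sr3(PO4)2 that dissolves: [Sr^2+] = 3s, [PO4^3-] = 2s.
So Ksp = (3s)^3 × (2s)^2 = 108s^5
Solving, s = (5.4 x 10^-29/108)^(1/5) = 8.7 × 10^-7 M

s = 8.7e-7 M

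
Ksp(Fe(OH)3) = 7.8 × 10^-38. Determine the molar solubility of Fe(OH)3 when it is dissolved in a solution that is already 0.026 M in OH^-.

Fe(OH)3(s) ⇌ Fe^3+ + 3 OH^-
Ksp = [Fe^3+][OH^-]^3
Let s = moles of Fe(OH)3 that dissolve per litre. [Fe^3+] = s, [OH^-] = 0.026 + 3s ≈ 0.026 (Ksp is small, so little additional dissolves).
Ksp ≈ s × (0.026)^3
s = 4.4 × 10^-33 M
Check: 3s = 1.3 × 10^-32 ≪ 0.026, so the approximation is valid.

s = 4.4 x 10^-33 M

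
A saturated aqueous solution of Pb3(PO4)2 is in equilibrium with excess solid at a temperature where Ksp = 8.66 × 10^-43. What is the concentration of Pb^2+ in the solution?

4.55 × 10^-9 M

Pb3(PO4)2(s) ⇌ 3 Pb^2+(aq) + 2 PO4^3-(aq)
Ksp = [Pb^2+]^3[PO4^3-]^2
For each mole of Pb3(PO4)2 that dissolves: [Pb^2+] = 3s, [PO4^3-] = 2s.
So Ksp = (3s)^3 × (2s)^2 = 108s^5
s = (8.66 × 10^-43 / 108)^(1/5) = 1.516 x 10^-9 M
[Pb^2+] = 3s = 4.55 x 10^-9 M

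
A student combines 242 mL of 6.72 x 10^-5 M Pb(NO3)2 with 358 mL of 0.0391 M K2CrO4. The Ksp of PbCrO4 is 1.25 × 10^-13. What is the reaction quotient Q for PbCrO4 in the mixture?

Total volume = 242 + 358 = 600 mL.
[Pb^2+] = 6.72 × 10^-5 × (242/600) = 2.710 x 10^-5 M
[CrO4^2-] = 3.91 × 10^-2 × (358/600) = 2.333 × 10^-2 M
PbCrO4(s) ⇌ Pb^2+(aq) + CrO4^2-(aq), so Q = [Pb^2+][CrO4^2-]
Q = (2.710 x 10^-5)(2.333 x 10^-2) = 6.32 × 10^-7
Q > Ksp, so PbCrO4 will precipitate.

6.32 x 10^-7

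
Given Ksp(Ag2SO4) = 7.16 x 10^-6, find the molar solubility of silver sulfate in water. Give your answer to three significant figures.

Ag2SO4(s) <=> 2 Ag^+(aq) + SO4^2-(aq)
Ksp = [Ag^+]^2[SO4^2-]
For each mole of Ag2SO4 that dissolves: [Ag^+] = 2s, [SO4^2-] = s.
Ksp = (2s)^2s = 4s^3
s = (7.16 x 10^-6 / 4)^(1/3) = 1.21 × 10^-2 M

s ≈ 1.21 × 10^-2 M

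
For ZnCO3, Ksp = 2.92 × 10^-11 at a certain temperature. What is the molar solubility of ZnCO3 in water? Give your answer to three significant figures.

s ≈ 5.40e-6 M

ZnCO3(s) <=> Zn^2+ + CO3^2-
Ksp = [Zn^2+][CO3^2-]
Let s = molar solubility. Then [Zn^2+] = s and [CO3^2-] = s.
Ksp = s^2
s = √(2.92 × 10^-11) = 5.40 x 10^-6 M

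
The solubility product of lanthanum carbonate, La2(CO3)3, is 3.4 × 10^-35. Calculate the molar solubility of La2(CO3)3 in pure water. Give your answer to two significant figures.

La2(CO3)3(s) <=> 2 La^3+ + 3 CO3^2-
Ksp = [La^3+]^2[CO3^2-]^3
Let s = molar solubility. Then [La^3+] = 2s and [CO3^2-] = 3s.
So Ksp = (2s)^2 × (3s)^3 = 108s^5
s^5 = 3.4 × 10^-35 / 108, so s = 5.0 × 10^-8 M

s ≈ 5.0 x 10^-8 M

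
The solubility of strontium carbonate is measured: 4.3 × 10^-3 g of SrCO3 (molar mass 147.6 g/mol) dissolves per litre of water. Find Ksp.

Molar solubility s = (4.3 × 10^-3 g/L) / (147.6 g/mol) = 2.91 x 10^-5 M.
SrCO3(s) ⇌ Sr^2+(aq) + CO3^2-(aq)
For each mole of SrCO3 that dissolves: [Sr^2+] = s, [CO3^2-] = s.
Ksp = [Sr^2+][CO3^2-]
Ksp = s × s = s^2
Ksp = (2.91 x 10^-5)^2 = 8.5 x 10^-10

Ksp = 8.5 × 10^-10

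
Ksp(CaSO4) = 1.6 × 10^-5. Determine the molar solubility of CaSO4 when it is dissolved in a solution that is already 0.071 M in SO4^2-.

2.3 × 10^-4 M

CaSO4(s) ⇌ Ca^2+ + SO4^2-
Ksp = [Ca^2+][SO4^2-]
If s mol/L dissolves here, [Ca^2+] = s, [SO4^2-] = 0.071 + s ≈ 0.071 (common-ion effect: SO4^2- is already 0.071 M).
Ksp ≈ s × 0.071
s = 2.3 × 10^-4 M
Check: s = 2.3 × 10^-4 ≪ 0.071, so the approximation is valid.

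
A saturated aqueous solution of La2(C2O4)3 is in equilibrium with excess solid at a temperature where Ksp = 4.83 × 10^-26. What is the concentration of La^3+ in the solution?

La2(C2O4)3(s) ⇌ 2 La^3+ + 3 C2O4^2-
Ksp = [La^3+]^2[C2O4^2-]^3
For each mole of La2(C2O4)3 that dissolves: [La^3+] = 2s, [C2O4^2-] = 3s.
So Ksp = (2s)^2 × (3s)^3 = 108s^5
Solving, s = (4.83 × 10^-26/108)^(1/5) = 3.389 × 10^-6 M
[La^3+] = 2s = 6.78 × 10^-6 M

6.78 × 10^-6 M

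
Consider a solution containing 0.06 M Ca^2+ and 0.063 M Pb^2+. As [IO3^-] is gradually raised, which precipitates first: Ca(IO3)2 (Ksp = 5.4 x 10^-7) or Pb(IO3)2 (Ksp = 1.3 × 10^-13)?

Pb(IO3)2

Each salt begins to precipitate when Q = Ksp, i.e. when [IO3^-] reaches its threshold.
For Ca(IO3)2: 5.4 x 10^-7 = 0.06 × [IO3^-]^2  ⇒  [IO3^-] = 3.0 × 10^-3 M.
For Pb(IO3)2: 1.3 × 10^-13 = 0.063 × [IO3^-]^2  ⇒  [IO3^-] = 1.4 x 10^-6 M.
The salt with the lower threshold [IO3^-] precipitates first: Pb(IO3)2.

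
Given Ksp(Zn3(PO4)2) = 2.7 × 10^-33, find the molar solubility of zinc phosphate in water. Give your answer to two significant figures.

s = 1.2 × 10^-7 M

Zn3(PO4)2(s) <=> 3 Zn^2+ + 2 PO4^3-
Ksp = [Zn^2+]^3[PO4^3-]^2
With molar solubility s: [Zn^2+] = 3s, [PO4^3-] = 2s.
Ksp = (3s)^3(2s)^2 = 108s^5
s = (2.7 × 10^-33 / 108)^(1/5) = 1.2 × 10^-7 M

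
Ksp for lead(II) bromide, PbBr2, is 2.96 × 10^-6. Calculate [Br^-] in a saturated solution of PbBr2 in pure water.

[Br^-] ≈ 1.81 x 10^-2 M

PbBr2(s) <=> Pb^2+ + 2 Br^-
Ksp = [Pb^2+][Br^-]^2
Let s = molar solubility. Then [Pb^2+] = s and [Br^-] = 2s.
Ksp = s(2s)^2 = 4s^3
s = (2.96 × 10^-6 / 4)^(1/3) = 9.045 × 10^-3 M
[Br^-] = 2s = 1.81 × 10^-2 M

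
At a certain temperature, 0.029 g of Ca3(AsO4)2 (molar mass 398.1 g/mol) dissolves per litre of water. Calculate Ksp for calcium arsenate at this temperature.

Molar solubility s = (2.9 × 10^-2 g/L) / (398.1 g/mol) = 7.28 × 10^-5 M.
Ca3(AsO4)2(s) ⇌ 3 Ca^2+(aq) + 2 AsO4^3-(aq)
Let s = molar solubility. Then [Ca^2+] = 3s and [AsO4^3-] = 2s.
Ksp = [Ca^2+]^3[AsO4^3-]^2
So Ksp = (3s)^3 × (2s)^2 = 108s^5
Ksp = 108 × (7.28 × 10^-5)^5 = 2.2 × 10^-19

Ksp = 2.2 x 10^-19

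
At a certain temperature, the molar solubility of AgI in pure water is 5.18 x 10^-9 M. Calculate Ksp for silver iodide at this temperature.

Ksp = 2.68 × 10^-17

AgI(s) <=> Ag^+ + I^-
For each mole of AgI that dissolves: [Ag^+] = s, [I^-] = s.
Ksp = [Ag^+][I^-]
Ksp = s × s = s^2
Ksp = (5.18 x 10^-9)^2 = 2.68 x 10^-17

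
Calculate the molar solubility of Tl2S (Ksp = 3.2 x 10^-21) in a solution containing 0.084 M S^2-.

s = 9.8e-11 M

Tl2S(s) ⇌ 2 Tl^+(aq) + S^2-(aq)
Ksp = [Tl^+]^2[S^2-]
Let s be the molar solubility in this solution. [Tl^+] = 2s, [S^2-] = 0.084 + s ≈ 0.084 (Ksp is small, so little additional dissolves).
Ksp ≈ (2s)^2 × 0.084
s = 9.8 x 10^-11 M
Check: s = 9.8 × 10^-11 ≪ 0.084, so the approximation is valid.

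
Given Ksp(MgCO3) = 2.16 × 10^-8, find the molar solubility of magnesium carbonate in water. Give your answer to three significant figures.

1.47e-4 M

MgCO3(s) <=> Mg^2+ + CO3^2-
Ksp = [Mg^2+][CO3^2-]
With molar solubility s: [Mg^2+] = s, [CO3^2-] = s.
Ksp = (s)(s) = s^2
s = (2.16 × 10^-8)^(1/2) = 1.47 × 10^-4 M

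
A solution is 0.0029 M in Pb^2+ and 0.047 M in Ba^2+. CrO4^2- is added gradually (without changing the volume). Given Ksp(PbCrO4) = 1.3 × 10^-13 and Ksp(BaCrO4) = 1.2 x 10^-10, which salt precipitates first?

Each salt begins to precipitate when Q = Ksp, i.e. when [CrO4^2-] reaches its threshold.
For PbCrO4: 1.3 × 10^-13 = 0.0029 × [CrO4^2-]  ⇒  [CrO4^2-] = 4.5 × 10^-11 M.
For BaCrO4: 1.2 x 10^-10 = 0.047 × [CrO4^2-]  ⇒  [CrO4^2-] = 2.6 × 10^-9 M.
The salt with the lower threshold [CrO4^2-] precipitates first: PbCrO4.

PbCrO4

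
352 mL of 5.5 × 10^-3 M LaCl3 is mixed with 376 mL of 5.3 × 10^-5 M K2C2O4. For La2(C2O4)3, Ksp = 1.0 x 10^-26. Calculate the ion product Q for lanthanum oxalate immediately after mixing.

Q ≈ 1.5 × 10^-19

Total volume = 352 + 376 = 728 mL.
[La^3+] = 5.5 × 10^-3 × (352/728) = 2.66 × 10^-3 M
[C2O4^2-] = 5.3 × 10^-5 × (376/728) = 2.74 × 10^-5 M
La2(C2O4)3(s) ⇌ 2 La^3+ + 3 C2O4^2-, so Q = [La^3+]^2[C2O4^2-]^3
Q = (2.66 × 10^-3)^2(2.74 x 10^-5)^3 = 1.5 x 10^-19
Q > Ksp, so La2(C2O4)3 will precipitate.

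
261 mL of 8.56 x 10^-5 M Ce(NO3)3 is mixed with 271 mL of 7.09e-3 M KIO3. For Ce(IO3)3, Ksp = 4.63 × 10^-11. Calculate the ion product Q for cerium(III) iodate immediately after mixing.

Total volume = 261 + 271 = 532 mL.
[Ce^3+] = 8.56 × 10^-5 × (261/532) = 4.200 x 10^-5 M
[IO3^-] = 7.09 x 10^-3 × (271/532) = 3.612 × 10^-3 M
Ce(IO3)3(s) ⇌ Ce^3+(aq) + 3 IO3^-(aq), so Q = [Ce^3+][IO3^-]^3
Q = (4.200 × 10^-5)(3.612 x 10^-3)^3 = 1.98 × 10^-12
Q < Ksp, so no precipitate of Ce(IO3)3 forms.

Q ≈ 1.98 x 10^-12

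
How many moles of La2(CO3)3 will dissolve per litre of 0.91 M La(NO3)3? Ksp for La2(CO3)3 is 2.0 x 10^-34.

s ≈ 2.1 x 10^-12 M

La2(CO3)3(s) ⇌ 2 La^3+ + 3 CO3^2-
Ksp = [La^3+]^2[CO3^2-]^3
Let s = moles of La2(CO3)3 that dissolve per litre. [La^3+] = 0.91 + 2s ≈ 0.91, [CO3^2-] = 3s (Ksp is small, so little additional dissolves).
Ksp ≈ (0.91)^2 × (3s)^3
s = 2.1 × 10^-12 M
Check: 2s = 4.2 × 10^-12 ≪ 0.91, so the approximation is valid.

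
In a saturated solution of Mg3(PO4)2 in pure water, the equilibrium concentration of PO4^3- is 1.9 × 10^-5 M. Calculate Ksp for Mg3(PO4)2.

Mg3(PO4)2(s) ⇌ 3 Mg^2+(aq) + 2 PO4^3-(aq)
Stoichiometry gives [Mg^2+] = (3/2)[PO4^3-] = 2.85 x 10^-5 M.
Ksp = [Mg^2+]^3[PO4^3-]^2
Ksp = (2.85 × 10^-5)^3 × (1.9 × 10^-5)^2 = 8.4 × 10^-24

Ksp ≈ 8.4e-24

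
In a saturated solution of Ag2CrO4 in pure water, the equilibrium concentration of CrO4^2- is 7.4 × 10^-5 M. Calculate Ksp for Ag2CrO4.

1.6 × 10^-12

Ag2CrO4(s) ⇌ 2 Ag^+(aq) + CrO4^2-(aq)
Stoichiometry gives [Ag^+] = (2/1)[CrO4^2-] = 1.48 × 10^-4 M.
Ksp = [Ag^+]^2[CrO4^2-]
Ksp = (1.48 x 10^-4)^2 × 7.4 × 10^-5 = 1.6 × 10^-12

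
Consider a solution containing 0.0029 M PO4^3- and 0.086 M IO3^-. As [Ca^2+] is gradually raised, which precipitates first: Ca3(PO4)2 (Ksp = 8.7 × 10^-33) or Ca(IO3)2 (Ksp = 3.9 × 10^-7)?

Each salt begins to precipitate when Q = Ksp, i.e. when [Ca^2+] reaches its threshold.
For Ca3(PO4)2: 8.7 × 10^-33 = (0.0029)^2 × [Ca^2+]^3  ⇒  [Ca^2+] = 1.0 × 10^-9 M.
For Ca(IO3)2: 3.9 × 10^-7 = (0.086)^2 × [Ca^2+]  ⇒  [Ca^2+] = 5.3 × 10^-5 M.
The salt with the lower threshold [Ca^2+] precipitates first: Ca3(PO4)2.

Ca3(PO4)2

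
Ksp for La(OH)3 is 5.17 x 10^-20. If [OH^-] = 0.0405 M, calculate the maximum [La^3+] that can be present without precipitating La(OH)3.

La(OH)3(s) ⇌ La^3+ + 3 OH^-
Ksp = [La^3+][OH^-]^3
Precipitation begins when Q = Ksp. With [OH^-] = 0.0405 M:
5.17 x 10^-20 = (0.0405)^3 × [La^3+]
[La^3+] = (5.17 x 10^-20 / 6.643 × 10^-5) = 7.78 x 10^-16 M

[La^3+] ≈ 7.78 × 10^-16 M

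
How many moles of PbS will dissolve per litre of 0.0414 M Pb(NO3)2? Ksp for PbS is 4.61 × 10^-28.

PbS(s) <=> Pb^2+(aq) + S^2-(aq)
Ksp = [Pb^2+][S^2-]
Let s = moles of PbS that dissolve per litre. [Pb^2+] = 0.0414 + s ≈ 0.0414, [S^2-] = s (Ksp is small, so little additional dissolves).
Ksp ≈ 0.0414 × s
s = 1.11 x 10^-26 M
Check: s = 1.1 × 10^-26 ≪ 0.0414, so the approximation is valid.

s ≈ 1.11e-26 M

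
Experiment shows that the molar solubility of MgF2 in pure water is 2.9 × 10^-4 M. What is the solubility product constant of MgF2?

Ksp ≈ 9.8 × 10^-11

MgF2(s) ⇌ Mg^2+ + 2 F^-
If s mol/L of MgF2 dissolves, [Mg^2+] = s and [F^-] = 2s.
Ksp = [Mg^2+][F^-]^2
So Ksp = s × (2s)^2 = 4s^3
With s = 2.9 x 10^-4: Ksp = 9.8 × 10^-11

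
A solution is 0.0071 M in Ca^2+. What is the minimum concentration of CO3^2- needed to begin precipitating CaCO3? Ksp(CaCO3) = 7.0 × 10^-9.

[CO3^2-] ≈ 9.9e-7 M

CaCO3(s) <=> Ca^2+(aq) + CO3^2-(aq)
Ksp = [Ca^2+][CO3^2-]
Precipitation begins when Q = Ksp. With [Ca^2+] = 0.0071 M:
7.0 × 10^-9 = (0.0071) × [CO3^2-]
[CO3^2-] = (7.0 × 10^-9 / 7.1 × 10^-3) = 9.9 × 10^-7 M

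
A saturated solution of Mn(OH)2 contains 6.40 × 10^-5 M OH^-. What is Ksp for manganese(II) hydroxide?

Ksp = 1.31e-13

Mn(OH)2(s) <=> Mn^2+ + 2 OH^-
Stoichiometry gives [Mn^2+] = (1/2)[OH^-] = 3.200 × 10^-5 M.
Ksp = [Mn^2+][OH^-]^2
Ksp = 3.200 x 10^-5 × (6.40 × 10^-5)^2 = 1.31 × 10^-13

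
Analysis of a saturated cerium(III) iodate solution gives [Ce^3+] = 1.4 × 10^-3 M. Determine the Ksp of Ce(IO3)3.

Ksp = 1.0e-10

Ce(IO3)3(s) <=> Ce^3+(aq) + 3 IO3^-(aq)
Stoichiometry gives [IO3^-] = (3/1)[Ce^3+] = 4.20 × 10^-3 M.
Ksp = [Ce^3+][IO3^-]^3
Ksp = 1.4 × 10^-3 × (4.20 x 10^-3)^3 = 1.0 × 10^-10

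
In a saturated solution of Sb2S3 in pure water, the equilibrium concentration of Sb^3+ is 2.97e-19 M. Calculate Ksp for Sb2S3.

Sb2S3(s) ⇌ 2 Sb^3+ + 3 S^2-
Stoichiometry gives [S^2-] = (3/2)[Sb^3+] = 4.455 x 10^-19 M.
Ksp = [Sb^3+]^2[S^2-]^3
Ksp = (2.97 × 10^-19)^2 × (4.455 × 10^-19)^3 = 7.80 x 10^-93

Ksp = 7.80 × 10^-93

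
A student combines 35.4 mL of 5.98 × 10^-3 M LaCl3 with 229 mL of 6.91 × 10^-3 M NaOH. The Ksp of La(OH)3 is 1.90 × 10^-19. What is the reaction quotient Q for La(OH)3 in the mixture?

Q = 1.72 x 10^-10

Total volume = 35.4 + 229 = 264.4 mL.
[La^3+] = 5.98 × 10^-3 × (35.4/264.4) = 8.007 x 10^-4 M
[OH^-] = 6.91 x 10^-3 × (229/264.4) = 5.985 x 10^-3 M
La(OH)3(s) ⇌ La^3+(aq) + 3 OH^-(aq), so Q = [La^3+][OH^-]^3
Q = (8.007 x 10^-4)(5.985 × 10^-3)^3 = 1.72 × 10^-10
Q > Ksp, so La(OH)3 will precipitate.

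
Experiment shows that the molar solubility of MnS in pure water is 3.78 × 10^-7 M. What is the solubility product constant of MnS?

MnS(s) ⇌ Mn^2+(aq) + S^2-(aq)
Let s = molar solubility. Then [Mn^2+] = s and [S^2-] = s.
Ksp = [Mn^2+][S^2-]
Ksp = (s)(s) = s^2
With s = 3.78 x 10^-7: Ksp = 1.43 × 10^-13

Ksp = 1.43 × 10^-13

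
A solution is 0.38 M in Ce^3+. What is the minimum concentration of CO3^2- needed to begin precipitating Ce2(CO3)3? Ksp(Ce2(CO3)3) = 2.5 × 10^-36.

2.6 × 10^-12 M

Ce2(CO3)3(s) ⇌ 2 Ce^3+ + 3 CO3^2-
Ksp = [Ce^3+]^2[CO3^2-]^3
Precipitation begins when Q = Ksp. With [Ce^3+] = 0.38 M:
2.5 × 10^-36 = (0.38)^2 × [CO3^2-]^3
[CO3^2-] = (2.5 × 10^-36 / 1.44 × 10^-1)^(1/3) = 2.6 × 10^-12 M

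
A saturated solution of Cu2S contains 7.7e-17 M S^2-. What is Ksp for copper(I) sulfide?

Ksp = 1.8 × 10^-48

Cu2S(s) ⇌ 2 Cu^+ + S^2-
Stoichiometry gives [Cu^+] = (2/1)[S^2-] = 1.54 x 10^-16 M.
Ksp = [Cu^+]^2[S^2-]
Ksp = (1.54 × 10^-16)^2 × 7.7 x 10^-17 = 1.8 × 10^-48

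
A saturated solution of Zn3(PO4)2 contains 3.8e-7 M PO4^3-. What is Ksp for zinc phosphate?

Zn3(PO4)2(s) ⇌ 3 Zn^2+(aq) + 2 PO4^3-(aq)
Stoichiometry gives [Zn^2+] = (3/2)[PO4^3-] = 5.70 × 10^-7 M.
Ksp = [Zn^2+]^3[PO4^3-]^2
Ksp = (5.70 × 10^-7)^3 × (3.8 x 10^-7)^2 = 2.7 × 10^-32

Ksp ≈ 2.7e-32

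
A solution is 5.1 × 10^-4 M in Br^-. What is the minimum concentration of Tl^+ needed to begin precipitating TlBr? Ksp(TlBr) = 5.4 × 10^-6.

TlBr(s) ⇌ Tl^+ + Br^-
Ksp = [Tl^+][Br^-]
Precipitation begins when Q = Ksp. With [Br^-] = 5.1 × 10^-4 M:
5.4 × 10^-6 = (5.1 × 10^-4) × [Tl^+]
[Tl^+] = (5.4 × 10^-6 / 5.1 × 10^-4) = 1.1 × 10^-2 M

[Tl^+] = 1.1e-2 M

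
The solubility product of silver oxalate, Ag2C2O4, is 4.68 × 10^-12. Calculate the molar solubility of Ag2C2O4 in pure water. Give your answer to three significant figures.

s ≈ 1.05e-4 M

Ag2C2O4(s) <=> 2 Ag^+(aq) + C2O4^2-(aq)
Ksp = [Ag^+]^2[C2O4^2-]
With molar solubility s: [Ag^+] = 2s, [C2O4^2-] = s.
So Ksp = (2s)^2 × s = 4s^3
s = (4.68 × 10^-12 / 4)^(1/3) = 1.05 × 10^-4 M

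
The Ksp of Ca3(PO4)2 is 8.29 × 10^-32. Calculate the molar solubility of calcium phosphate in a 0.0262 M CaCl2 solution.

s ≈ 3.39e-14 M

Ca3(PO4)2(s) <=> 3 Ca^2+(aq) + 2 PO4^3-(aq)
Ksp = [Ca^2+]^3[PO4^3-]^2
If s mol/L dissolves here, [Ca^2+] = 0.0262 + 3s ≈ 0.0262, [PO4^3-] = 2s (Ksp is small, so little additional dissolves).
Ksp ≈ (0.0262)^3 × (2s)^2
s = 3.39 × 10^-14 M
Check: 3s = 1.0 × 10^-13 ≪ 0.0262, so the approximation is valid.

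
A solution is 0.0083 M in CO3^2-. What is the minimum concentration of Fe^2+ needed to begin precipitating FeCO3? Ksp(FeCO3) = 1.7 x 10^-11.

[Fe^2+] ≈ 2.0e-9 M

FeCO3(s) ⇌ Fe^2+(aq) + CO3^2-(aq)
Ksp = [Fe^2+][CO3^2-]
Precipitation begins when Q = Ksp. With [CO3^2-] = 0.0083 M:
1.7 x 10^-11 = (0.0083) × [Fe^2+]
[Fe^2+] = (1.7 x 10^-11 / 8.3 x 10^-3) = 2.0 × 10^-9 M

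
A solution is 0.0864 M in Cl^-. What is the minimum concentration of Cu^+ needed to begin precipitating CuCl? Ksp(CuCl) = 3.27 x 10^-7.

3.78 × 10^-6 M

CuCl(s) ⇌ Cu^+(aq) + Cl^-(aq)
Ksp = [Cu^+][Cl^-]
Precipitation begins when Q = Ksp. With [Cl^-] = 0.0864 M:
3.27 x 10^-7 = (0.0864) × [Cu^+]
[Cu^+] = (3.27 x 10^-7 / 8.64 x 10^-2) = 3.78 × 10^-6 M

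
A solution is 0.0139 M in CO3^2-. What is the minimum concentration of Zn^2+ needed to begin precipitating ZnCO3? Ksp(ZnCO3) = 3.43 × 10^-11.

ZnCO3(s) ⇌ Zn^2+(aq) + CO3^2-(aq)
Ksp = [Zn^2+][CO3^2-]
Precipitation begins when Q = Ksp. With [CO3^2-] = 0.0139 M:
3.43 × 10^-11 = (0.0139) × [Zn^2+]
[Zn^2+] = (3.43 × 10^-11 / 1.39 x 10^-2) = 2.47 x 10^-9 M

2.47e-9 M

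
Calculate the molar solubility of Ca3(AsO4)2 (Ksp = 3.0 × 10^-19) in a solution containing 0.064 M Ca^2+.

s = 1.7 × 10^-8 M

Ca3(AsO4)2(s) ⇌ 3 Ca^2+ + 2 AsO4^3-
Ksp = [Ca^2+]^3[AsO4^3-]^2
Let s = moles of Ca3(AsO4)2 that dissolve per litre. [Ca^2+] = 0.064 + 3s ≈ 0.064, [AsO4^3-] = 2s (common-ion effect: Ca^2+ is already 0.064 M).
Ksp ≈ (0.064)^3 × (2s)^2
s = 1.7 × 10^-8 M
Check: 3s = 5.1 × 10^-8 ≪ 0.064, so the approximation is valid.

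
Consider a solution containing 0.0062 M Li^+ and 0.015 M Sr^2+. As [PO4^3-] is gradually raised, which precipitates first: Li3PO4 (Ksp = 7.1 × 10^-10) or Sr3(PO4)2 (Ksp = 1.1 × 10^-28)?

Sr3(PO4)2

Precipitation of each salt starts when its ion product equals its Ksp.
For Li3PO4: 7.1 × 10^-10 = (0.0062)^3 × [PO4^3-]  ⇒  [PO4^3-] = 3.0 × 10^-3 M.
For Sr3(PO4)2: 1.1 × 10^-28 = (0.015)^3 × [PO4^3-]^2  ⇒  [PO4^3-] = 5.7 × 10^-12 M.
The salt with the lower threshold [PO4^3-] precipitates first: Sr3(PO4)2.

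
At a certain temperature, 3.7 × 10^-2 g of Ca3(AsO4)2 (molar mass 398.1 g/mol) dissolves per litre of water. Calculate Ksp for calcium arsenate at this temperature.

7.5 × 10^-19

Molar solubility s = (3.7 × 10^-2 g/L) / (398.1 g/mol) = 9.29 × 10^-5 M.
Ca3(AsO4)2(s) ⇌ 3 Ca^2+(aq) + 2 AsO4^3-(aq)
If s mol/L of Ca3(AsO4)2 dissolves, [Ca^2+] = 3s and [AsO4^3-] = 2s.
Ksp = [Ca^2+]^3[AsO4^3-]^2
So Ksp = (3s)^3 × (2s)^2 = 108s^5
With s = 9.29 x 10^-5: Ksp = 7.5 × 10^-19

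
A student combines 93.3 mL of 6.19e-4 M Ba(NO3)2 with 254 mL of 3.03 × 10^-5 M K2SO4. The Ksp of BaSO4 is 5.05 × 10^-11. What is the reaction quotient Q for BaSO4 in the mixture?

Q = 3.69e-9

Total volume = 93.3 + 254 = 347.3 mL.
[Ba^2+] = 6.19 × 10^-4 × (93.3/347.3) = 1.663 x 10^-4 M
[SO4^2-] = 3.03 x 10^-5 × (254/347.3) = 2.216 x 10^-5 M
BaSO4(s) <=> Ba^2+(aq) + SO4^2-(aq), so Q = [Ba^2+][SO4^2-]
Q = (1.663 × 10^-4)(2.216 x 10^-5) = 3.69 x 10^-9
Q > Ksp, so BaSO4 will precipitate.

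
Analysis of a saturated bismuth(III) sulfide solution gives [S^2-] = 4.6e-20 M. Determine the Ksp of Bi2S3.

Ksp ≈ 9.2e-98

Bi2S3(s) ⇌ 2 Bi^3+ + 3 S^2-
Stoichiometry gives [Bi^3+] = (2/3)[S^2-] = 3.07 × 10^-20 M.
Ksp = [Bi^3+]^2[S^2-]^3
Ksp = (3.07 × 10^-20)^2 × (4.6 x 10^-20)^3 = 9.2 × 10^-98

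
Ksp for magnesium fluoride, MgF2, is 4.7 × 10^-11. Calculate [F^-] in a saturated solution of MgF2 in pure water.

MgF2(s) <=> Mg^2+ + 2 F^-
Ksp = [Mg^2+][F^-]^2
Let s = molar solubility. Then [Mg^2+] = s and [F^-] = 2s.
Ksp = s(2s)^2 = 4s^3
s = (4.7 × 10^-11 / 4)^(1/3) = 2.27 × 10^-4 M
[F^-] = 2s = 4.5 × 10^-4 M

[F^-] ≈ 4.5 × 10^-4 M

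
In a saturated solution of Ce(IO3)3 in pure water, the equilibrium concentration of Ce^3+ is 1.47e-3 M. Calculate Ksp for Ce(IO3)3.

1.26 × 10^-10

Ce(IO3)3(s) ⇌ Ce^3+ + 3 IO3^-
Stoichiometry gives [IO3^-] = (3/1)[Ce^3+] = 4.410 x 10^-3 M.
Ksp = [Ce^3+][IO3^-]^3
Ksp = 1.47 x 10^-3 × (4.410 × 10^-3)^3 = 1.26 × 10^-10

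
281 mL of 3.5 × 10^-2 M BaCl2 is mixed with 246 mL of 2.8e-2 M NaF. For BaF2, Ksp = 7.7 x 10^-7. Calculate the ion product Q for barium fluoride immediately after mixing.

3.2 × 10^-6

Total volume = 281 + 246 = 527 mL.
[Ba^2+] = 3.5 x 10^-2 × (281/527) = 1.87 × 10^-2 M
[F^-] = 2.8 × 10^-2 × (246/527) = 1.31 x 10^-2 M
BaF2(s) ⇌ Ba^2+(aq) + 2 F^-(aq), so Q = [Ba^2+][F^-]^2
Q = (1.87 × 10^-2)(1.31 × 10^-2)^2 = 3.2 x 10^-6
Q > Ksp, so BaF2 will precipitate.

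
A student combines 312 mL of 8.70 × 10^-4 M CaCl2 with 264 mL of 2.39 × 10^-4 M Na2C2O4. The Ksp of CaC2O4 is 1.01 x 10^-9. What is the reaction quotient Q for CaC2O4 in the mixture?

Q = 5.16 × 10^-8

Total volume = 312 + 264 = 576 mL.
[Ca^2+] = 8.70 x 10^-4 × (312/576) = 4.713 × 10^-4 M
[C2O4^2-] = 2.39 x 10^-4 × (264/576) = 1.095 × 10^-4 M
CaC2O4(s) <=> Ca^2+ + C2O4^2-, so Q = [Ca^2+][C2O4^2-]
Q = (4.713 × 10^-4)(1.095 × 10^-4) = 5.16 × 10^-8
Q > Ksp, so CaC2O4 will precipitate.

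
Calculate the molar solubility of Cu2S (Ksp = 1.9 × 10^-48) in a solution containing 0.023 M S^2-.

Cu2S(s) <=> 2 Cu^+ + S^2-
Ksp = [Cu^+]^2[S^2-]
If s mol/L dissolves here, [Cu^+] = 2s, [S^2-] = 0.023 + s ≈ 0.023 (since the S^2- already present dominates).
Ksp ≈ (2s)^2 × 0.023
s = 4.5 × 10^-24 M
Check: s = 4.5 × 10^-24 ≪ 0.023, so the approximation is valid.

4.5e-24 M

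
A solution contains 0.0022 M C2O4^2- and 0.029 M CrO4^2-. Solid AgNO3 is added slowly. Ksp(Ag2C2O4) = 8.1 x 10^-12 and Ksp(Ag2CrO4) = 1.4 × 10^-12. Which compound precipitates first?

Precipitation of each salt starts when its ion product equals its Ksp.
For Ag2C2O4: 8.1 x 10^-12 = 0.0022 × [Ag^+]^2  ⇒  [Ag^+] = 6.1 × 10^-5 M.
For Ag2CrO4: 1.4 × 10^-12 = 0.029 × [Ag^+]^2  ⇒  [Ag^+] = 6.9 x 10^-6 M.
The salt with the lower threshold [Ag^+] precipitates first: Ag2CrO4.

Ag2CrO4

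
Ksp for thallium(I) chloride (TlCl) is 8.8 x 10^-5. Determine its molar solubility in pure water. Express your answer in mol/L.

TlCl(s) ⇌ Tl^+ + Cl^-
Ksp = [Tl^+][Cl^-]
Let s = molar solubility. Then [Tl^+] = s and [Cl^-] = s.
Ksp = s^2
s = √(8.8 x 10^-5) = 9.4 × 10^-3 M

9.4 x 10^-3 M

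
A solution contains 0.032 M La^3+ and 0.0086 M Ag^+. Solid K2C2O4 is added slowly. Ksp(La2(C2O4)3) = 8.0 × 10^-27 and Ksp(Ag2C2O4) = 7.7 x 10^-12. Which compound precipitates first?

Each salt begins to precipitate when Q = Ksp, i.e. when [C2O4^2-] reaches its threshold.
For La2(C2O4)3: 8.0 × 10^-27 = (0.032)^2 × [C2O4^2-]^3  ⇒  [C2O4^2-] = 2.0 × 10^-8 M.
For Ag2C2O4: 7.7 x 10^-12 = (0.0086)^2 × [C2O4^2-]  ⇒  [C2O4^2-] = 1.0 x 10^-7 M.
The salt with the lower threshold [C2O4^2-] precipitates first: La2(C2O4)3.

La2(C2O4)3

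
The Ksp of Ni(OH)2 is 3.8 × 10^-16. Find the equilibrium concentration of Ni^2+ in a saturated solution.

Ni(OH)2(s) ⇌ Ni^2+(aq) + 2 OH^-(aq)
Ksp = [Ni^2+][OH^-]^2
With molar solubility s: [Ni^2+] = s, [OH^-] = 2s.
So Ksp = s × (2s)^2 = 4s^3
s = (3.8 × 10^-16 / 4)^(1/3) = 4.56 × 10^-6 M
[Ni^2+] = s = 4.6 x 10^-6 M

[Ni^2+] ≈ 4.6e-6 M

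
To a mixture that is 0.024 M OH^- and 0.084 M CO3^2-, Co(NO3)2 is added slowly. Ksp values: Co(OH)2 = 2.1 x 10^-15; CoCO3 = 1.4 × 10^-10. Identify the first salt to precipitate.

Co(OH)2

Precipitation of each salt starts when its ion product equals its Ksp.
For Co(OH)2: 2.1 x 10^-15 = (0.024)^2 × [Co^2+]  ⇒  [Co^2+] = 3.6 × 10^-12 M.
For CoCO3: 1.4 × 10^-10 = 0.084 × [Co^2+]  ⇒  [Co^2+] = 1.7 × 10^-9 M.
The salt with the lower threshold [Co^2+] precipitates first: Co(OH)2.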